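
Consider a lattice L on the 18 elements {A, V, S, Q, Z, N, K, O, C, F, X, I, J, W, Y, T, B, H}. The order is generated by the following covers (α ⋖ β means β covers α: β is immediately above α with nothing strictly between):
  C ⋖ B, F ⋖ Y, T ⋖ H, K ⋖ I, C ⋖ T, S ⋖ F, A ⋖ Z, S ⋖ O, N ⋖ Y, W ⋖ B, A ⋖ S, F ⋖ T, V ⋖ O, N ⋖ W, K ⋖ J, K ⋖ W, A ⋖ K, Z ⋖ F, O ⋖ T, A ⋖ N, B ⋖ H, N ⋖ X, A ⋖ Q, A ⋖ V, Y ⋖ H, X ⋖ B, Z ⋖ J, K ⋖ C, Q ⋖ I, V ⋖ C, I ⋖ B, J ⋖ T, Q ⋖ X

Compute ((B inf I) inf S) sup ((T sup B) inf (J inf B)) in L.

B ∧ I = I
I ∧ S = A
T ∨ B = H
J ∧ B = K
H ∧ K = K
A ∨ K = K

K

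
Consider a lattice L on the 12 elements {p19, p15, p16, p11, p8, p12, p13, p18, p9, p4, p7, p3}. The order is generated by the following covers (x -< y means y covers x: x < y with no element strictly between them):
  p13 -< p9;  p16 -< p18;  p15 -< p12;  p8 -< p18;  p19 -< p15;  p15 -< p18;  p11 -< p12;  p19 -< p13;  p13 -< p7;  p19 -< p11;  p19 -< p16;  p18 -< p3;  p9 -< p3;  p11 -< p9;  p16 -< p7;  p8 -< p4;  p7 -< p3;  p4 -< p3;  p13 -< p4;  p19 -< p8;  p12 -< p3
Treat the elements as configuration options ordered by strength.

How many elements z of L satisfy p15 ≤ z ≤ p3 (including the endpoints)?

4

The interval [p15, p3] = {p12, p15, p18, p3}, which has 4 elements.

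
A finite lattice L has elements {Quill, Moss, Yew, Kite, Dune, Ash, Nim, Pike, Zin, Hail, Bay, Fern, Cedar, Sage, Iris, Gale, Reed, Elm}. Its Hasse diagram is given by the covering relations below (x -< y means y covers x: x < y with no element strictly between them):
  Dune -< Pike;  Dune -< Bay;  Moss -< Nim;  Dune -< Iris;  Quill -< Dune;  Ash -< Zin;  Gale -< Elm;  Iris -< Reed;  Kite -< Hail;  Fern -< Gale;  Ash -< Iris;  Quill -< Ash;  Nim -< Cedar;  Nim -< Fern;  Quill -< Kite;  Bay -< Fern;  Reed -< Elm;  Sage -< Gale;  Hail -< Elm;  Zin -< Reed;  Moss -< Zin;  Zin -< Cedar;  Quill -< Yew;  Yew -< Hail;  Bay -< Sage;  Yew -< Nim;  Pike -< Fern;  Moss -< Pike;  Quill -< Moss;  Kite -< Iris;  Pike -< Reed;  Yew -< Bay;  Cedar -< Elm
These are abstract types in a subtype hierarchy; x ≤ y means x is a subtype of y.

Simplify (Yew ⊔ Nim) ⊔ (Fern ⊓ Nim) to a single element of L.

Yew ∨ Nim = Nim
Fern ∧ Nim = Nim
Nim ∨ Nim = Nim

Nim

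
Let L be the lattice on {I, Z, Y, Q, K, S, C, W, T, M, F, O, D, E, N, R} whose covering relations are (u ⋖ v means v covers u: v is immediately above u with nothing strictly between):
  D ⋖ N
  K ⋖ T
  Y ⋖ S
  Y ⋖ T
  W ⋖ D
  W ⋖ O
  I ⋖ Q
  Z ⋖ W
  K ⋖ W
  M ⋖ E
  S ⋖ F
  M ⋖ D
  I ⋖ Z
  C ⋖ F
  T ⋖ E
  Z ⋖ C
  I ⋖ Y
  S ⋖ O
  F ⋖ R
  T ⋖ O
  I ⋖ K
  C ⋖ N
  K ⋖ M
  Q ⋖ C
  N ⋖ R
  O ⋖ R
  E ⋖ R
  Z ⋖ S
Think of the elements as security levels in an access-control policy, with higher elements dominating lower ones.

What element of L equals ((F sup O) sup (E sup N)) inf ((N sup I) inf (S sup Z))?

F ∨ O = R
E ∨ N = R
R ∨ R = R
N ∨ I = N
S ∨ Z = S
N ∧ S = Z
R ∧ Z = Z

Z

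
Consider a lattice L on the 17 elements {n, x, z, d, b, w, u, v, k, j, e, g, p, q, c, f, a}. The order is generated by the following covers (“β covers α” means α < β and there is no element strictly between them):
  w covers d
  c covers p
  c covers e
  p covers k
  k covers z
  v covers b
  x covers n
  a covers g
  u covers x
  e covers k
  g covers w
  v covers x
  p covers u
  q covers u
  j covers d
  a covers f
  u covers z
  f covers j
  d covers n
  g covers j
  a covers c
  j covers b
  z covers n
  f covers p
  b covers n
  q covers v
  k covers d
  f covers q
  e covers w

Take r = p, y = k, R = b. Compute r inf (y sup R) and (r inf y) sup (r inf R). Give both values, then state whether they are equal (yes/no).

y sup R = f, so r inf (y sup R) = p inf f = p.
r inf y = k and r inf R = n, so (r inf y) sup (r inf R) = k sup n = k.
Equal: no.

p; k; no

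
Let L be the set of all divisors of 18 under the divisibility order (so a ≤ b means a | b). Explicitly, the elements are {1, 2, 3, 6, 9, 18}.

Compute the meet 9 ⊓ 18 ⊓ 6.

In the divisibility order, the meet is the greatest common divisor: gcd(9, 18, 6) = 3.

3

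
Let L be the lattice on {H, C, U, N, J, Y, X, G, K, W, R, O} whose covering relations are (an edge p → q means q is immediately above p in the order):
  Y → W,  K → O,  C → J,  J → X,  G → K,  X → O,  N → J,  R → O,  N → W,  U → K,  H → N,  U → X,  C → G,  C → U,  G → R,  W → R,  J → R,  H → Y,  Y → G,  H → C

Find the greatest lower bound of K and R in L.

G

Common lower bounds of {K, R}: C, G, H, Y.
The greatest among these is G.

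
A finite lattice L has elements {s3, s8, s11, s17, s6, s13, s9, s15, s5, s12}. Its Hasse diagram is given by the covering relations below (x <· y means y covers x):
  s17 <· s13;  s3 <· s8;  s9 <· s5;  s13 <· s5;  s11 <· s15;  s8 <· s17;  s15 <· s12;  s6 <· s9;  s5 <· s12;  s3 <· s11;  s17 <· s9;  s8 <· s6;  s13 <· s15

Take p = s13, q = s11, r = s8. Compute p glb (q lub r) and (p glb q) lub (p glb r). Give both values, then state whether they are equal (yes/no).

q lub r = s15, so p glb (q lub r) = s13 glb s15 = s13.
p glb q = s3 and p glb r = s8, so (p glb q) lub (p glb r) = s3 lub s8 = s8.
Equal: no.

s13; s8; no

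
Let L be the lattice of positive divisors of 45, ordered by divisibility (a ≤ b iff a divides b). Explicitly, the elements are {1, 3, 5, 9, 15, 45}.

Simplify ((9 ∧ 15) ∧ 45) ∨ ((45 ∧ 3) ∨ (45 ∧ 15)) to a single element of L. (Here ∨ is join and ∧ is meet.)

15

9 ∧ 15 = 3
3 ∧ 45 = 3
45 ∧ 3 = 3
45 ∧ 15 = 15
3 ∨ 15 = 15
3 ∨ 15 = 15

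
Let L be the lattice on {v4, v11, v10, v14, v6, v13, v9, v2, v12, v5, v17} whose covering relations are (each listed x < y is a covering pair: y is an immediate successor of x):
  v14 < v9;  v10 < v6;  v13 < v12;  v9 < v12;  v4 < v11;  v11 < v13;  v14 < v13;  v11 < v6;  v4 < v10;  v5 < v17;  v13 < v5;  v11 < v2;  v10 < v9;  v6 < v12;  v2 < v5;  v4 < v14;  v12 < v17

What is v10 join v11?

v6

Common upper bounds of {v10, v11}: v12, v17, v6.
The least among these is v6.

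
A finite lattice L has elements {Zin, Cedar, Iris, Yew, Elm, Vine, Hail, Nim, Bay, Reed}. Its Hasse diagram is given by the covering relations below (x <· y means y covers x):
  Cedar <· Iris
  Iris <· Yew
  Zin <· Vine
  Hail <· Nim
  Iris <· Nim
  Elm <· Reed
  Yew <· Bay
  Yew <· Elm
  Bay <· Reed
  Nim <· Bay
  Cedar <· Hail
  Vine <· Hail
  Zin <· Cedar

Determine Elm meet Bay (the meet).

Common lower bounds of {Elm, Bay}: Cedar, Iris, Yew, Zin.
The greatest among these is Yew.

Yew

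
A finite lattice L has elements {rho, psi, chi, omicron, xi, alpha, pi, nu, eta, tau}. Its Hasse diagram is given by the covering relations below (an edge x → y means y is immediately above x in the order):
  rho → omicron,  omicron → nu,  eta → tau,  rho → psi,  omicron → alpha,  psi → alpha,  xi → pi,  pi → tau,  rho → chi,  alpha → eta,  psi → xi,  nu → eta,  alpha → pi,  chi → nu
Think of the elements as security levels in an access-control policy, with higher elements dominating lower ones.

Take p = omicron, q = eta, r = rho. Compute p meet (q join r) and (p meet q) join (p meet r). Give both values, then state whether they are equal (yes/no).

omicron; omicron; yes

q join r = eta, so p meet (q join r) = omicron meet eta = omicron.
p meet q = omicron and p meet r = rho, so (p meet q) join (p meet r) = omicron join rho = omicron.
Equal: yes.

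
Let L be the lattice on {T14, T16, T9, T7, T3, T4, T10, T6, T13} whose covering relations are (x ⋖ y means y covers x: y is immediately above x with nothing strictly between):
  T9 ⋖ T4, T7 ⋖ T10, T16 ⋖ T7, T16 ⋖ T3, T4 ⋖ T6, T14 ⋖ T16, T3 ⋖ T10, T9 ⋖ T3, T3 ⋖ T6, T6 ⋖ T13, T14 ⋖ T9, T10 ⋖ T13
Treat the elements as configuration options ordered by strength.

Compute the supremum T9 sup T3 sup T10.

T10

Common upper bounds of {T9, T3, T10}: T10, T13.
The least among these is T10.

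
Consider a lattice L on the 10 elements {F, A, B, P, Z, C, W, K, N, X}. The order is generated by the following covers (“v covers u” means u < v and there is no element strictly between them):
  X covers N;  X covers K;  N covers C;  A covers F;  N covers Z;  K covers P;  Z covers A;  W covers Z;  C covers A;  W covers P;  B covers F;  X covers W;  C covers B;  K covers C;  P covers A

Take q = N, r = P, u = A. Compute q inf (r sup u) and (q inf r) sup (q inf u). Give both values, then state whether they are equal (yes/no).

r sup u = P, so q inf (r sup u) = N inf P = A.
q inf r = A and q inf u = A, so (q inf r) sup (q inf u) = A sup A = A.
Equal: yes.

A; A; yes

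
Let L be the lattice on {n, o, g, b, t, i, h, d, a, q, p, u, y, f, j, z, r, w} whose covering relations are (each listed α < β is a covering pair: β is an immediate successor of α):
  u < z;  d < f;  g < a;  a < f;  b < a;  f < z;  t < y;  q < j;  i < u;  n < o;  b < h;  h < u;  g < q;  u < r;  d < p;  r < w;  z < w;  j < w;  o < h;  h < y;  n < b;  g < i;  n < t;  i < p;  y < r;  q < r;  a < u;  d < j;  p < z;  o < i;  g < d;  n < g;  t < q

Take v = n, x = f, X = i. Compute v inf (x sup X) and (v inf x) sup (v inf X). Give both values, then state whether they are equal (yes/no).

x sup X = z, so v inf (x sup X) = n inf z = n.
v inf x = n and v inf X = n, so (v inf x) sup (v inf X) = n sup n = n.
Equal: yes.

n; n; yes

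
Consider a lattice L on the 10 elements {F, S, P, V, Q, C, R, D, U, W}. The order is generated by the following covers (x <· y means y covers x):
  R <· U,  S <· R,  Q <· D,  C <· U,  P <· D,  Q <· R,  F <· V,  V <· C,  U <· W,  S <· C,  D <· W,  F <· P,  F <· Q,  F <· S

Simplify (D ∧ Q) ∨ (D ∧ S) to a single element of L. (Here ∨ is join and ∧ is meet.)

D ∧ Q = Q
D ∧ S = F
Q ∨ F = Q

Q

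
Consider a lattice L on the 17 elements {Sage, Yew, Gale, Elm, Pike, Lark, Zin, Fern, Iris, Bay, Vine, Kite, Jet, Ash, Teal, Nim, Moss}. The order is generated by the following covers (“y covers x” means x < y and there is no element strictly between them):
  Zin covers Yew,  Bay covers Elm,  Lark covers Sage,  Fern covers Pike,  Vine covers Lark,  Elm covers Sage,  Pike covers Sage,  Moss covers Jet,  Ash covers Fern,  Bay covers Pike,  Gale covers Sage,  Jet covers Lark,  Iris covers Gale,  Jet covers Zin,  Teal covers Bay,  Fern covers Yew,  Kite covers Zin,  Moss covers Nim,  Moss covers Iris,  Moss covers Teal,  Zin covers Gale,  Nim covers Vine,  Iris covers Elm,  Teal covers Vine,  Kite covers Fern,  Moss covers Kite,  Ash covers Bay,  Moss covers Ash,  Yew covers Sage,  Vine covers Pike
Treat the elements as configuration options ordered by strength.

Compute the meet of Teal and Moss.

Common lower bounds of {Teal, Moss}: Bay, Elm, Lark, Pike, Sage, Teal, Vine.
The greatest among these is Teal.

Teal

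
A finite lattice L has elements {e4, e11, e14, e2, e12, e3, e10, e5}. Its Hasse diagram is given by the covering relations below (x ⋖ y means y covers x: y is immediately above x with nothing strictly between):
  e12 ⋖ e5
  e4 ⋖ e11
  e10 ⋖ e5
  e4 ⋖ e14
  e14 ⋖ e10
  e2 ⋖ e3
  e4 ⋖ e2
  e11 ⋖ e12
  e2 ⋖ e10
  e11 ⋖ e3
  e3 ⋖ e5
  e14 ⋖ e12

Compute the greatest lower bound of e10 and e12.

e14

Common lower bounds of {e10, e12}: e14, e4.
The greatest among these is e14.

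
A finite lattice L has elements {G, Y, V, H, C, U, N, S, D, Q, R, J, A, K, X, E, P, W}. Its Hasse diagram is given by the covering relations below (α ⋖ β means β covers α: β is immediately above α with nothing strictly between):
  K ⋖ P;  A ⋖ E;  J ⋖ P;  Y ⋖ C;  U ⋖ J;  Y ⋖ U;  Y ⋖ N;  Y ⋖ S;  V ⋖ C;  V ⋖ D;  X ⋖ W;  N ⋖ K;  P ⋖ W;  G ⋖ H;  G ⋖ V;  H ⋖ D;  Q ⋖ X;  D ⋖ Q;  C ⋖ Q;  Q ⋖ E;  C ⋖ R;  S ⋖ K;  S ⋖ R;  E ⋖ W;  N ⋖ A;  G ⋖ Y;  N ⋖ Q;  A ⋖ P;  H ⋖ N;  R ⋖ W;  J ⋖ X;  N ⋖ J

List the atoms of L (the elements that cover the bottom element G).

The atoms are exactly the elements that cover G: H, V, Y.

H, V, Y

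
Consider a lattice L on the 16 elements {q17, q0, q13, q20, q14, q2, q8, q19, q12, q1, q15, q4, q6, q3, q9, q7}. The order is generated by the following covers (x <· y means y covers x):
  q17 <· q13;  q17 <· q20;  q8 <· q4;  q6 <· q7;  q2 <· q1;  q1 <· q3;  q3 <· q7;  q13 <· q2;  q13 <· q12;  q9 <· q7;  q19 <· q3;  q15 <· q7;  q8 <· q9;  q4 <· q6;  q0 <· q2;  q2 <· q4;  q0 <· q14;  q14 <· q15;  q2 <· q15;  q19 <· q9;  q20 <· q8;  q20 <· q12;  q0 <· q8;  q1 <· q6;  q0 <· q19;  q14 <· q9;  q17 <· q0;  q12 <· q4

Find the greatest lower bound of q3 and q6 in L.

q1

Common lower bounds of {q3, q6}: q0, q1, q13, q17, q2.
The greatest among these is q1.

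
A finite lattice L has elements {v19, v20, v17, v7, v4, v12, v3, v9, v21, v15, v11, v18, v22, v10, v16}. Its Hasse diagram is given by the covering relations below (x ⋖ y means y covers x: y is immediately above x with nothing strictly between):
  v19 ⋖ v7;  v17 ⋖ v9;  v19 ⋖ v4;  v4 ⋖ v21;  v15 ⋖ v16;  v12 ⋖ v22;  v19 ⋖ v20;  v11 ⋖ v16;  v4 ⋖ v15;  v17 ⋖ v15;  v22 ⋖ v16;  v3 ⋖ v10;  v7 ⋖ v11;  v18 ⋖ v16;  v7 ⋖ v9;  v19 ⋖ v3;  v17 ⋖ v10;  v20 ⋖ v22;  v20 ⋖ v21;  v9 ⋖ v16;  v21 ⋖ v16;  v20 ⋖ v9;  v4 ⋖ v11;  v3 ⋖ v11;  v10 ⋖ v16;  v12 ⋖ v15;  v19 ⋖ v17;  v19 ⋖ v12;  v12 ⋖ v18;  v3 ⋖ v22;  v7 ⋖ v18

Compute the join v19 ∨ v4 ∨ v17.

Common upper bounds of {v19, v4, v17}: v15, v16.
The least among these is v15.

v15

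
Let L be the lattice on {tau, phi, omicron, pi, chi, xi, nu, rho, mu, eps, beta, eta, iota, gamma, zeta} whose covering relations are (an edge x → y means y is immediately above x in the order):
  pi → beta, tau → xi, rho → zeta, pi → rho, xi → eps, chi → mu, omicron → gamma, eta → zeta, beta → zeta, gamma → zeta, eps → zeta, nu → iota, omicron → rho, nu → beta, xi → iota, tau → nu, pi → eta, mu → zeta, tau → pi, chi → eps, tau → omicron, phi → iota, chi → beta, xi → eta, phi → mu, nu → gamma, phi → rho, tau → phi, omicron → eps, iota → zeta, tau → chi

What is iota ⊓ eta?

Common lower bounds of {iota, eta}: tau, xi.
The greatest among these is xi.

xi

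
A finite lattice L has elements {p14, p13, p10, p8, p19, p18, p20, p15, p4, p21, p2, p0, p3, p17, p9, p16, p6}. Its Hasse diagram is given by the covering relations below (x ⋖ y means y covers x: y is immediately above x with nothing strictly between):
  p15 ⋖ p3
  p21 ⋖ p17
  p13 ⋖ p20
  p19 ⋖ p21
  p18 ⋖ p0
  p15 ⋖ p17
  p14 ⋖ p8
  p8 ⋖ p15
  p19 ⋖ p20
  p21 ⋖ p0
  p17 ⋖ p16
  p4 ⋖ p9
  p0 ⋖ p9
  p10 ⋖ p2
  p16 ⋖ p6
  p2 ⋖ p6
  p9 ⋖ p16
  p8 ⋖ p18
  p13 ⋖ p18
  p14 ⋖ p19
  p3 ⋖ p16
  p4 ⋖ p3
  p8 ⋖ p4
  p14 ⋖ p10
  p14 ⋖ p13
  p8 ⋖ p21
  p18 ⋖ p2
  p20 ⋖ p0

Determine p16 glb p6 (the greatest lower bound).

Common lower bounds of {p16, p6}: p0, p13, p14, p15, p16, p17, p18, p19, p20, p21, p3, p4, p8, p9.
The greatest among these is p16.

p16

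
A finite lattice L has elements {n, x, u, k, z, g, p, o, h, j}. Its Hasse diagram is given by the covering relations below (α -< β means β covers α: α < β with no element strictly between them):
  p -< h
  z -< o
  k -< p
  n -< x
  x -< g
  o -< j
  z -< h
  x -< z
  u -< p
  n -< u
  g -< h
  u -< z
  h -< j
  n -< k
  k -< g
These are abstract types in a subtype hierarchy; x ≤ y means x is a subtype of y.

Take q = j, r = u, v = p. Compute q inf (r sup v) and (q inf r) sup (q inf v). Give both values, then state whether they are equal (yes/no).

r sup v = p, so q inf (r sup v) = j inf p = p.
q inf r = u and q inf v = p, so (q inf r) sup (q inf v) = u sup p = p.
Equal: yes.

p; p; yes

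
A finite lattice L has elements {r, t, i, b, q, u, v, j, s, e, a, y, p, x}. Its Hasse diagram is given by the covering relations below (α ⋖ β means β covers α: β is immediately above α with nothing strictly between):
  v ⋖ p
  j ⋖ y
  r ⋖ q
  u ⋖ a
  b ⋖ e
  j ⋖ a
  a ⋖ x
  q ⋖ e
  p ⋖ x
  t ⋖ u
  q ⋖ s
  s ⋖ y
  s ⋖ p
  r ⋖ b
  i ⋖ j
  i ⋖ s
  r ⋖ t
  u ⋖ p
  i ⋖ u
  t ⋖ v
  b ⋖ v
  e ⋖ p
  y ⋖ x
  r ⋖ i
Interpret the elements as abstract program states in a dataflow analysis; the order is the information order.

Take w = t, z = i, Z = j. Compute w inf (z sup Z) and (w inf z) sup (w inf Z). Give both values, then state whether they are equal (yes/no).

z sup Z = j, so w inf (z sup Z) = t inf j = r.
w inf z = r and w inf Z = r, so (w inf z) sup (w inf Z) = r sup r = r.
Equal: yes.

r; r; yes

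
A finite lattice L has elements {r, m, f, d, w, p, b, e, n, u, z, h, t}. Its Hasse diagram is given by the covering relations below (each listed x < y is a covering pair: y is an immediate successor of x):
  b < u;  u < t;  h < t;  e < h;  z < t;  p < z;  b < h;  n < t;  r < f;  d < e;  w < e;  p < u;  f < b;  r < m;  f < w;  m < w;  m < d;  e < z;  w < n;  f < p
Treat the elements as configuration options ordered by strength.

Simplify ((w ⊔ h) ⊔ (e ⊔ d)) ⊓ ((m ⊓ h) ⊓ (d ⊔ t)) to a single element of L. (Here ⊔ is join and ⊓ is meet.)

w ∨ h = h
e ∨ d = e
h ∨ e = h
m ∧ h = m
d ∨ t = t
m ∧ t = m
h ∧ m = m

m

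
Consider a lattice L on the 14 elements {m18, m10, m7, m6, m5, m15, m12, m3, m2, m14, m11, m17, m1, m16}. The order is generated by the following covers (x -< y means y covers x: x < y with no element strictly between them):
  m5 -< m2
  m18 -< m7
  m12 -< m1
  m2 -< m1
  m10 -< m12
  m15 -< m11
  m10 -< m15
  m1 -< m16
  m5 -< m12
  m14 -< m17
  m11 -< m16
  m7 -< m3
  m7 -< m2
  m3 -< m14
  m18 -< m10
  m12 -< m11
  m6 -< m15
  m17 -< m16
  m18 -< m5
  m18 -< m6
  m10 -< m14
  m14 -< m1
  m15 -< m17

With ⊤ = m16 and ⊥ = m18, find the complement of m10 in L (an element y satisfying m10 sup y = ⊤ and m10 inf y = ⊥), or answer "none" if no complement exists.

For every candidate y, either m10 ∨ y ≠ m16 or m10 ∧ y ≠ m18; no complement exists.

none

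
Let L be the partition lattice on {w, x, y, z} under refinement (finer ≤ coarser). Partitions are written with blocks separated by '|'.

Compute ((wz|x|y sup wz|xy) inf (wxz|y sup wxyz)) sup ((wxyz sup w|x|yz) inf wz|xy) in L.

wz|x|y ∨ wz|xy = wz|xy
wxz|y ∨ wxyz = wxyz
wz|xy ∧ wxyz = wz|xy
wxyz ∨ w|x|yz = wxyz
wxyz ∧ wz|xy = wz|xy
wz|xy ∨ wz|xy = wz|xy

wz|xy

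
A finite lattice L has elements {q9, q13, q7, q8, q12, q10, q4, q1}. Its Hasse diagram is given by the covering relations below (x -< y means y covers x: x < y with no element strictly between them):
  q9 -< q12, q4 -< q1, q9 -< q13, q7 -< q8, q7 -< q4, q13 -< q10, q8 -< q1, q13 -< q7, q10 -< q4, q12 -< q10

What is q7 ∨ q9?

q7

Common upper bounds of {q7, q9}: q1, q4, q7, q8.
The least among these is q7.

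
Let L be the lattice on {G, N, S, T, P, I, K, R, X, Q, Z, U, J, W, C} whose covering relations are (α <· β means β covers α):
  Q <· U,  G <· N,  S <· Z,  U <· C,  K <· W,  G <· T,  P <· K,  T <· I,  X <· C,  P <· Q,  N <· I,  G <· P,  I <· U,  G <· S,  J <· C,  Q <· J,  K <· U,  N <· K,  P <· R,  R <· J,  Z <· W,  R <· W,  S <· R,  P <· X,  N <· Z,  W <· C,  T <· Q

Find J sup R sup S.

J

Common upper bounds of {J, R, S}: C, J.
The least among these is J.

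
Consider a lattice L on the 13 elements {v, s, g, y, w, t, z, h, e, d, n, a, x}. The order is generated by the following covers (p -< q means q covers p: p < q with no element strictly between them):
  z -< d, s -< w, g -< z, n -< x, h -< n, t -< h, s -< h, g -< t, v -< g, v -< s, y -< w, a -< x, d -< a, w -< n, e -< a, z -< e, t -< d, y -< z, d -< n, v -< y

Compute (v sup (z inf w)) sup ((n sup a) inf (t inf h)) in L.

z ∧ w = y
v ∨ y = y
n ∨ a = x
t ∧ h = t
x ∧ t = t
y ∨ t = d

d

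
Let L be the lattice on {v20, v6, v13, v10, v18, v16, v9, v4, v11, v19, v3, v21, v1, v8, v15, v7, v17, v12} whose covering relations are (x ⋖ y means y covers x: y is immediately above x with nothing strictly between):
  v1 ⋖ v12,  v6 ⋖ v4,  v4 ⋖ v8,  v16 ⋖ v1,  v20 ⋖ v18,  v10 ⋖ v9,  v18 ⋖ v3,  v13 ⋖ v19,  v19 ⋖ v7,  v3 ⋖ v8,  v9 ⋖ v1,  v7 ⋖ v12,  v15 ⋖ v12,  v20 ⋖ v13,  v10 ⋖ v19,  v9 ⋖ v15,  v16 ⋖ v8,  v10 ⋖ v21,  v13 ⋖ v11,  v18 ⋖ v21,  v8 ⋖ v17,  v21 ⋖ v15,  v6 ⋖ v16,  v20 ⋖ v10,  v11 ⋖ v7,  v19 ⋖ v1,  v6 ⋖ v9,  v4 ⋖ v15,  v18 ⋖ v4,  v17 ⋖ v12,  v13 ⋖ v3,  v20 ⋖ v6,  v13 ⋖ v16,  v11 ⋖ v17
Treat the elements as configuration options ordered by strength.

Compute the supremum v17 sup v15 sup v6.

v12

Common upper bounds of {v17, v15, v6}: v12.
The least among these is v12.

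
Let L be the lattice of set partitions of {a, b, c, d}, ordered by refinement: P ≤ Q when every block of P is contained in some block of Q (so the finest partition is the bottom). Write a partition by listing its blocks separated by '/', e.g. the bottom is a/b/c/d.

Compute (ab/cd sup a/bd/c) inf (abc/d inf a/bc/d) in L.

a/bc/d

ab/cd ∨ a/bd/c = abcd
abc/d ∧ a/bc/d = a/bc/d
abcd ∧ a/bc/d = a/bc/d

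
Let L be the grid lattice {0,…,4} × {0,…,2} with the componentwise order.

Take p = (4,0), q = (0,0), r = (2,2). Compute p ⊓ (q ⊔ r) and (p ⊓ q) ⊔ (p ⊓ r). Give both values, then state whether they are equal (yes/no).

(2,0); (2,0); yes

q ⊔ r = (2,2), so p ⊓ (q ⊔ r) = (4,0) ⊓ (2,2) = (2,0).
p ⊓ q = (0,0) and p ⊓ r = (2,0), so (p ⊓ q) ⊔ (p ⊓ r) = (0,0) ⊔ (2,0) = (2,0).
Equal: yes.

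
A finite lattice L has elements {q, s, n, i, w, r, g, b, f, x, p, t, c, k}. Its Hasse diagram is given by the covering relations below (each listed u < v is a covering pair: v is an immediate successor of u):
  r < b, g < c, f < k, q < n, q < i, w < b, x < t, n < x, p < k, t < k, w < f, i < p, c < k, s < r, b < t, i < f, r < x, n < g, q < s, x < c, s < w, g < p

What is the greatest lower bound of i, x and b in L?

q

Common lower bounds of {i, x, b}: q.
The greatest among these is q.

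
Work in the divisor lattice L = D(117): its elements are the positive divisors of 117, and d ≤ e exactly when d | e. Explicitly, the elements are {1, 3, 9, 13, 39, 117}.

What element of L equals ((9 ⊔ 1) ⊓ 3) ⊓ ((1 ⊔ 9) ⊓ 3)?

9 ∨ 1 = 9
9 ∧ 3 = 3
1 ∨ 9 = 9
9 ∧ 3 = 3
3 ∧ 3 = 3

3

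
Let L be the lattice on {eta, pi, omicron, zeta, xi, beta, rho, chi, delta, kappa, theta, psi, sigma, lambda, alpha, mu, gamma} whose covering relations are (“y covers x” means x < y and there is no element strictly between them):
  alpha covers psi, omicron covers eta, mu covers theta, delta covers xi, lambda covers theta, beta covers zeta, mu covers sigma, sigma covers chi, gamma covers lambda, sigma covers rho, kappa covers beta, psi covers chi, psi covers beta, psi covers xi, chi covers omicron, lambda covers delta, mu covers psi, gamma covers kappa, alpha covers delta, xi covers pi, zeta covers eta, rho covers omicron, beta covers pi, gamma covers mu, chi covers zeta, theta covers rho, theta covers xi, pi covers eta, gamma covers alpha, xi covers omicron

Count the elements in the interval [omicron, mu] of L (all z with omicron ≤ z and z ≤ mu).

The interval [omicron, mu] = {chi, mu, omicron, psi, rho, sigma, theta, xi}, which has 8 elements.

8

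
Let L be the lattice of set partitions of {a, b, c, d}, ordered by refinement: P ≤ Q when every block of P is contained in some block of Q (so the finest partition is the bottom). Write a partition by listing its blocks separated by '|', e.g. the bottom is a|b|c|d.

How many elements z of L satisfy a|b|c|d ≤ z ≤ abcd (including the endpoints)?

The interval [a|b|c|d, abcd] = {abcd, abc|d, abd|c, ab|cd, ab|c|d, acd|b, ac|bd, ac|b|d, ad|bc, ad|b|c, a|bcd, a|bc|d, a|bd|c, a|b|cd, a|b|c|d}, which has 15 elements.

15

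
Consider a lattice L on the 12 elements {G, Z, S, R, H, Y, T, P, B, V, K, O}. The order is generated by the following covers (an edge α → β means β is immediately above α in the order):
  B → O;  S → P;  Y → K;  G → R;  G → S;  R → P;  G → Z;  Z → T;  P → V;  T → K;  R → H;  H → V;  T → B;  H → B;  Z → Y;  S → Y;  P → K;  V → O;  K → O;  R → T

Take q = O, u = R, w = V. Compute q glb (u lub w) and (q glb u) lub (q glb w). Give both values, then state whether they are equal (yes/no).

u lub w = V, so q glb (u lub w) = O glb V = V.
q glb u = R and q glb w = V, so (q glb u) lub (q glb w) = R lub V = V.
Equal: yes.

V; V; yes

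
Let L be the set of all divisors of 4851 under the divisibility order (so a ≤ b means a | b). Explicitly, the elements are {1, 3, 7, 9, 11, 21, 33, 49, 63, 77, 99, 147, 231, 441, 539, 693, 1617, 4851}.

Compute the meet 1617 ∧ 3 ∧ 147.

3

Common lower bounds of {1617, 3, 147}: 1, 3.
The greatest among these is 3.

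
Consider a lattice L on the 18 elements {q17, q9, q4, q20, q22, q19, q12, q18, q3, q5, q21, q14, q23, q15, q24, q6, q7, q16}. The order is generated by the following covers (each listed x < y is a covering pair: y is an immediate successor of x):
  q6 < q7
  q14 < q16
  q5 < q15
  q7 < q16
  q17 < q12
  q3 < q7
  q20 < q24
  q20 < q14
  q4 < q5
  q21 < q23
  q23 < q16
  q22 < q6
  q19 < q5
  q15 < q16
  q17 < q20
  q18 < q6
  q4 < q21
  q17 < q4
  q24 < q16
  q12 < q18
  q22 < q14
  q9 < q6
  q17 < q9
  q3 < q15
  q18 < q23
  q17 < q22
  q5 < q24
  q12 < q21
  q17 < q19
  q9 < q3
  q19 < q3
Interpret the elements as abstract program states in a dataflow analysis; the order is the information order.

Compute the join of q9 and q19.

q3

Common upper bounds of {q9, q19}: q15, q16, q3, q7.
The least among these is q3.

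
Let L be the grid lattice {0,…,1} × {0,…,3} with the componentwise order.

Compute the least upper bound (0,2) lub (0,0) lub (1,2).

Common upper bounds of {(0,2), (0,0), (1,2)}: (1,2), (1,3).
The least among these is (1,2).

(1,2)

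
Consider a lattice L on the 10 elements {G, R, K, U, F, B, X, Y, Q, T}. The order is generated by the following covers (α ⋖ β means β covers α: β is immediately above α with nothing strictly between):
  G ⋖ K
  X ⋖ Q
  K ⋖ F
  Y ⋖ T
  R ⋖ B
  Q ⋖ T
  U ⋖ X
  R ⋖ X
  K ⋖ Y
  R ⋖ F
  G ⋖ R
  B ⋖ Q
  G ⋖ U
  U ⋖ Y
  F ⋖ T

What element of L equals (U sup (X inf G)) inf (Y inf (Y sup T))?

U

X ∧ G = G
U ∨ G = U
Y ∨ T = T
Y ∧ T = Y
U ∧ Y = U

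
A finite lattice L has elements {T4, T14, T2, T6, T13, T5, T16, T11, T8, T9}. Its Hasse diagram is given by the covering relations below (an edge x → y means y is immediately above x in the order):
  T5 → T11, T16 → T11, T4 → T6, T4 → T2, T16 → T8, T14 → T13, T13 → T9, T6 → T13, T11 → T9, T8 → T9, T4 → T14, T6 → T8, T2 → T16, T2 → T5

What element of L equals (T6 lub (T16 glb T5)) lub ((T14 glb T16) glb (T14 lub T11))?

T16 ∧ T5 = T2
T6 ∨ T2 = T8
T14 ∧ T16 = T4
T14 ∨ T11 = T9
T4 ∧ T9 = T4
T8 ∨ T4 = T8

T8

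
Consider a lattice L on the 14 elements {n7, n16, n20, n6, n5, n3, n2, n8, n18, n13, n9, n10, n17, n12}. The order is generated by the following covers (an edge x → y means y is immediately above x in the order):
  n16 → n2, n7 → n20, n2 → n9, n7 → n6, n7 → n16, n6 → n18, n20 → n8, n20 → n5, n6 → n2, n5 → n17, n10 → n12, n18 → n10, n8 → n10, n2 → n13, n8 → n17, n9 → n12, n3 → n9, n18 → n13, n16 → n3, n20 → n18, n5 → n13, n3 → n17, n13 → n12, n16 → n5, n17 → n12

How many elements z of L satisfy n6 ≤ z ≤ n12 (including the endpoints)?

7

The interval [n6, n12] = {n10, n12, n13, n18, n2, n6, n9}, which has 7 elements.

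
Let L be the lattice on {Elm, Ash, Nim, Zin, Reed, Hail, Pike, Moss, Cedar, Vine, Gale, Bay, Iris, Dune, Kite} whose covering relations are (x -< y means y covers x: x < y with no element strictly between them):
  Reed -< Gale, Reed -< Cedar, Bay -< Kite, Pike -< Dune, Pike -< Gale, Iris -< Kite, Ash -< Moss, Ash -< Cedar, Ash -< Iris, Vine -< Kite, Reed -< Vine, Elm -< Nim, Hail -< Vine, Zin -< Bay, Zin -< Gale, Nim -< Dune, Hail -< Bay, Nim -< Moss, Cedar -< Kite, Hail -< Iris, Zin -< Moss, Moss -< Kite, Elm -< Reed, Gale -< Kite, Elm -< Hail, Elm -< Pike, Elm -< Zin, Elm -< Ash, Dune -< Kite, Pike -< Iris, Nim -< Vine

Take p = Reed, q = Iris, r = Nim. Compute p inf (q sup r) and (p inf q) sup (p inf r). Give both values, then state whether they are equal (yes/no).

Reed; Elm; no

q sup r = Kite, so p inf (q sup r) = Reed inf Kite = Reed.
p inf q = Elm and p inf r = Elm, so (p inf q) sup (p inf r) = Elm sup Elm = Elm.
Equal: no.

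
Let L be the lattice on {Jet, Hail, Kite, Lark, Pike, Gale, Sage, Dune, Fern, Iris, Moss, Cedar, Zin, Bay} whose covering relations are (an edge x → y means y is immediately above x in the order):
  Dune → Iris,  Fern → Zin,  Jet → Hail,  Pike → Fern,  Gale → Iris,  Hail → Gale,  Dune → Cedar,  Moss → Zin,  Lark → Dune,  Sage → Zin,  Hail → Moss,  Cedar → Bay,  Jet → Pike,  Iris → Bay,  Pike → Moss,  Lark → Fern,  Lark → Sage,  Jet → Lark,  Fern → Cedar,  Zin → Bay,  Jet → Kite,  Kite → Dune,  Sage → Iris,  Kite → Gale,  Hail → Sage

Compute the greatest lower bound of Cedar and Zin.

Common lower bounds of {Cedar, Zin}: Fern, Jet, Lark, Pike.
The greatest among these is Fern.

Fern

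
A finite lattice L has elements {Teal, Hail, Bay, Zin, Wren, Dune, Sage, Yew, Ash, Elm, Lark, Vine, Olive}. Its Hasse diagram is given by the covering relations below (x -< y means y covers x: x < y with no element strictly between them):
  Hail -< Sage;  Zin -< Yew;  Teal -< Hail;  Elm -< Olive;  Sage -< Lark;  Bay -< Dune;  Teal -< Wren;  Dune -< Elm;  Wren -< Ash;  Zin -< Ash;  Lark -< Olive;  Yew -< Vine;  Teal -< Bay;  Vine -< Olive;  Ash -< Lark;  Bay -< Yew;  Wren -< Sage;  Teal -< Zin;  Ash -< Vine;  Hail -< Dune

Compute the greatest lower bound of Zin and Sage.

Common lower bounds of {Zin, Sage}: Teal.
The greatest among these is Teal.

Teal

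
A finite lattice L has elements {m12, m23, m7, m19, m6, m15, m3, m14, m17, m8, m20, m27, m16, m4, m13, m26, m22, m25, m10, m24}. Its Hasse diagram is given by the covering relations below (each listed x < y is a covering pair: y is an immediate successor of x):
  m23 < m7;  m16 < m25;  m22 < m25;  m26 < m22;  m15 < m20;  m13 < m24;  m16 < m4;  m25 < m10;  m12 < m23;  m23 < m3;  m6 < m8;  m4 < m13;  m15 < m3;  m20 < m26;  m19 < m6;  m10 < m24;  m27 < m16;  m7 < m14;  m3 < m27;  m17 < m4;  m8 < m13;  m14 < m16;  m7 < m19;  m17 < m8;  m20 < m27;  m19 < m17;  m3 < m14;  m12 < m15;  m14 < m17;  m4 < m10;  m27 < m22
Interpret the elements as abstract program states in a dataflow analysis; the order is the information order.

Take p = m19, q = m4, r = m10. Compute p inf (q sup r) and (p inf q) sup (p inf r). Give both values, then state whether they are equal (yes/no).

m19; m19; yes

q sup r = m10, so p inf (q sup r) = m19 inf m10 = m19.
p inf q = m19 and p inf r = m19, so (p inf q) sup (p inf r) = m19 sup m19 = m19.
Equal: yes.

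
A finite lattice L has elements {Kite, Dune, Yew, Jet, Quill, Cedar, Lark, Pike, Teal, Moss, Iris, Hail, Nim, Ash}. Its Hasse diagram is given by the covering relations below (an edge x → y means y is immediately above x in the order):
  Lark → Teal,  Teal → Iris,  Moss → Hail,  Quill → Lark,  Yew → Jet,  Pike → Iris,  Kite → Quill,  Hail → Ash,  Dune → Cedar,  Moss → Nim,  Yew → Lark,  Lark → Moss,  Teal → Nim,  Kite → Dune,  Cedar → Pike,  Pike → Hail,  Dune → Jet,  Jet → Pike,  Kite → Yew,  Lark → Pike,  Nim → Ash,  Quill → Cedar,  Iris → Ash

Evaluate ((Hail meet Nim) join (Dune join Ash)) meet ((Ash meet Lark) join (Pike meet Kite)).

Lark

Hail ∧ Nim = Moss
Dune ∨ Ash = Ash
Moss ∨ Ash = Ash
Ash ∧ Lark = Lark
Pike ∧ Kite = Kite
Lark ∨ Kite = Lark
Ash ∧ Lark = Lark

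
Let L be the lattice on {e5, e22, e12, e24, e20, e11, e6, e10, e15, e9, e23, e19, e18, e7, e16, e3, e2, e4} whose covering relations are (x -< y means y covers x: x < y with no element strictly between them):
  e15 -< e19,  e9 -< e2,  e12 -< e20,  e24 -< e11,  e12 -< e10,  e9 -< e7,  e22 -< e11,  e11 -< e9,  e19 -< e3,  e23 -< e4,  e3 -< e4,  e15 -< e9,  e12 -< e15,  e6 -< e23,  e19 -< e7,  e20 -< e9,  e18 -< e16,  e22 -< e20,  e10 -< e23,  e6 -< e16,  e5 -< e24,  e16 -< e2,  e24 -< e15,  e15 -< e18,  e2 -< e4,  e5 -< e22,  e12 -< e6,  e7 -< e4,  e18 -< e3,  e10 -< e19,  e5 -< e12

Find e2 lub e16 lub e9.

Common upper bounds of {e2, e16, e9}: e2, e4.
The least among these is e2.

e2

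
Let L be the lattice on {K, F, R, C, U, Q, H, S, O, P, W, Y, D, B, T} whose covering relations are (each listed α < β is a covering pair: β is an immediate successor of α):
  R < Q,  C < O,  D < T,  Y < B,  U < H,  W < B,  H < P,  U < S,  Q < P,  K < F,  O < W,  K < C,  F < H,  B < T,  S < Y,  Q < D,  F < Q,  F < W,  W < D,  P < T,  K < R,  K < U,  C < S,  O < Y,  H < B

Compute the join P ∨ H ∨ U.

P

Common upper bounds of {P, H, U}: P, T.
The least among these is P.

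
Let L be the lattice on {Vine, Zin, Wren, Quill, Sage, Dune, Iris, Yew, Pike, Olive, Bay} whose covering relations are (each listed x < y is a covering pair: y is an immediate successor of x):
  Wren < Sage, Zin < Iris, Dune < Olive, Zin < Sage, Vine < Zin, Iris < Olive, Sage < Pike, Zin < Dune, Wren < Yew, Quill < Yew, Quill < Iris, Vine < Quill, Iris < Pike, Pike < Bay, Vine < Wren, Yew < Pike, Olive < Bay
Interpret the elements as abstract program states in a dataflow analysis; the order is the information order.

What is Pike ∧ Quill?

Common lower bounds of {Pike, Quill}: Quill, Vine.
The greatest among these is Quill.

Quill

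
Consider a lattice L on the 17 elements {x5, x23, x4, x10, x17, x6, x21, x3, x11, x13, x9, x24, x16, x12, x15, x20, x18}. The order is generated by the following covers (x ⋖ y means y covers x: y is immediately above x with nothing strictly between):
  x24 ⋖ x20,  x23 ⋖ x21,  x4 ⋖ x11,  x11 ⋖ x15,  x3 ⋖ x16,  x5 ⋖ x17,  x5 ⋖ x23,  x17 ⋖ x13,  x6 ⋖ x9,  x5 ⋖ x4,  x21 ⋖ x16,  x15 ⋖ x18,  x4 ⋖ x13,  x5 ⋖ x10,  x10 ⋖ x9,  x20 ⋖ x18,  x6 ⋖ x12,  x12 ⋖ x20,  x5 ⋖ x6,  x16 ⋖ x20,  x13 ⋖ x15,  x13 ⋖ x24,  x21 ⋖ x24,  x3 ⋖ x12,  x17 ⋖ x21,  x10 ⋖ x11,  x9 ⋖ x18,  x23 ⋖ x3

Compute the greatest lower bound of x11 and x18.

Common lower bounds of {x11, x18}: x10, x11, x4, x5.
The greatest among these is x11.

x11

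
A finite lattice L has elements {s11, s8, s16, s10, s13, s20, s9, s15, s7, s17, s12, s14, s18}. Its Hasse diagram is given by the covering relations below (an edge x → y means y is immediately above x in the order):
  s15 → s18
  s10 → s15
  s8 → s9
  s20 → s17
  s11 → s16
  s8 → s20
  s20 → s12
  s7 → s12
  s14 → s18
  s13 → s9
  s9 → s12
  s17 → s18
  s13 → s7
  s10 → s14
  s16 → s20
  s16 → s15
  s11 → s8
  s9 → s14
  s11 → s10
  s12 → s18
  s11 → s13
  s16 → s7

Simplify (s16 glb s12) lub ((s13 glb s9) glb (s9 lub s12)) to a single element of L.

s16 ∧ s12 = s16
s13 ∧ s9 = s13
s9 ∨ s12 = s12
s13 ∧ s12 = s13
s16 ∨ s13 = s7

s7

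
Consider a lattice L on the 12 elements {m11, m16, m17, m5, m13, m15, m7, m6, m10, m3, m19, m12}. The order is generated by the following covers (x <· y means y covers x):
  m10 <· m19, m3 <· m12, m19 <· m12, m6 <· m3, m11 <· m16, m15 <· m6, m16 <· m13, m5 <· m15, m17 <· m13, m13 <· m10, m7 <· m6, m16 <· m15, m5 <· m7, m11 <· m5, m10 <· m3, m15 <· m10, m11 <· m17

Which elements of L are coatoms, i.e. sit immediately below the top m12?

The coatoms are exactly the elements covered by m12: m19, m3.

m19, m3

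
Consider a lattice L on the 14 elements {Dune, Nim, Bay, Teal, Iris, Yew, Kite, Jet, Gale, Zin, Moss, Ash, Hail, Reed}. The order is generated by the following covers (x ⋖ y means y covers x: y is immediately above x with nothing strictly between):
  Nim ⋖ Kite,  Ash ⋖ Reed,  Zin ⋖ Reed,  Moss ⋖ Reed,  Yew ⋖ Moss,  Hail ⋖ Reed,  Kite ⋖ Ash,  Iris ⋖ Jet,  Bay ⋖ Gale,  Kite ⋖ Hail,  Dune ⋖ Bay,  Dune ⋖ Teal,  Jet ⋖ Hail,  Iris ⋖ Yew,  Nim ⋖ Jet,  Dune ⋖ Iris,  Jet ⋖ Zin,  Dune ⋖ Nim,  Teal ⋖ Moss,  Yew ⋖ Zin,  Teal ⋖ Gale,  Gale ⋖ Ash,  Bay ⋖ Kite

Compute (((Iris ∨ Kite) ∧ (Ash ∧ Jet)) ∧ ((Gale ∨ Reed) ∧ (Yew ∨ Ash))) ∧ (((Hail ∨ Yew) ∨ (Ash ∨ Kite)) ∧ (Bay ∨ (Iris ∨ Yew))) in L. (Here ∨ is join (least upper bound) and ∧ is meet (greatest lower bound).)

Iris ∨ Kite = Hail
Ash ∧ Jet = Nim
Hail ∧ Nim = Nim
Gale ∨ Reed = Reed
Yew ∨ Ash = Reed
Reed ∧ Reed = Reed
Nim ∧ Reed = Nim
Hail ∨ Yew = Reed
Ash ∨ Kite = Ash
Reed ∨ Ash = Reed
Iris ∨ Yew = Yew
Bay ∨ Yew = Reed
Reed ∧ Reed = Reed
Nim ∧ Reed = Nim

Nim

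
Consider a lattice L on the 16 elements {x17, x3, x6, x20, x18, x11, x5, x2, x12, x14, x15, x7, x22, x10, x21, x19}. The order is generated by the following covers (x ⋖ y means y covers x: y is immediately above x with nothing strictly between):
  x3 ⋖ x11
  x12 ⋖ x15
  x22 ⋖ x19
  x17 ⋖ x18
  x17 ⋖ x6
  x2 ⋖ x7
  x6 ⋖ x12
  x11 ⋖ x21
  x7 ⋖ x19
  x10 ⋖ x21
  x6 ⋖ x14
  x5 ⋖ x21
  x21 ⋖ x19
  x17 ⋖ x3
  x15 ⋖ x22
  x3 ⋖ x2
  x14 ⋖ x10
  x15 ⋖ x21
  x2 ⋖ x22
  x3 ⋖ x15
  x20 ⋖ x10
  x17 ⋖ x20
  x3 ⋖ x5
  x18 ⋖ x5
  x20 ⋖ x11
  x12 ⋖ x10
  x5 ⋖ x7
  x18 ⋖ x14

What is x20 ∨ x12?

Common upper bounds of {x20, x12}: x10, x19, x21.
The least among these is x10.

x10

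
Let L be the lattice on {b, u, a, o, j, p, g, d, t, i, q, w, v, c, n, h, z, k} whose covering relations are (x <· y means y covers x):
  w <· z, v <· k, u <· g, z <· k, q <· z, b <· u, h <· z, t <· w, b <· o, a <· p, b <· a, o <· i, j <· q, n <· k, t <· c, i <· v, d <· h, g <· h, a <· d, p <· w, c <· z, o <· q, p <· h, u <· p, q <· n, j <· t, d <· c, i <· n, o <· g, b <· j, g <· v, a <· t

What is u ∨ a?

p

Common upper bounds of {u, a}: h, k, p, w, z.
The least among these is p.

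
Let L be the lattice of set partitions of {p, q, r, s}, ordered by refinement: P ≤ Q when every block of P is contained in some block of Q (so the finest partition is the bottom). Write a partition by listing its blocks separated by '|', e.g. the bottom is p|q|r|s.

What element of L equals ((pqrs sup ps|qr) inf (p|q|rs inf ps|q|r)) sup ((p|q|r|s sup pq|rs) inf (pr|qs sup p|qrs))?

pq|rs

pqrs ∨ ps|qr = pqrs
p|q|rs ∧ ps|q|r = p|q|r|s
pqrs ∧ p|q|r|s = p|q|r|s
p|q|r|s ∨ pq|rs = pq|rs
pr|qs ∨ p|qrs = pqrs
pq|rs ∧ pqrs = pq|rs
p|q|r|s ∨ pq|rs = pq|rs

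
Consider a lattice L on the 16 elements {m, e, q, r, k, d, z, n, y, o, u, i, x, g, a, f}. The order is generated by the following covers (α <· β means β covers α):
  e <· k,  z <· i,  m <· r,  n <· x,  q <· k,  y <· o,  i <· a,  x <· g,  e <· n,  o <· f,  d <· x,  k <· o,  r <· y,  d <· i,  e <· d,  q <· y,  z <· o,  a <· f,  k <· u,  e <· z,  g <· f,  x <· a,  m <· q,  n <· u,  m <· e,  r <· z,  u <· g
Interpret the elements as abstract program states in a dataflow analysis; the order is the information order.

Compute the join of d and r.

i

Common upper bounds of {d, r}: a, f, i.
The least among these is i.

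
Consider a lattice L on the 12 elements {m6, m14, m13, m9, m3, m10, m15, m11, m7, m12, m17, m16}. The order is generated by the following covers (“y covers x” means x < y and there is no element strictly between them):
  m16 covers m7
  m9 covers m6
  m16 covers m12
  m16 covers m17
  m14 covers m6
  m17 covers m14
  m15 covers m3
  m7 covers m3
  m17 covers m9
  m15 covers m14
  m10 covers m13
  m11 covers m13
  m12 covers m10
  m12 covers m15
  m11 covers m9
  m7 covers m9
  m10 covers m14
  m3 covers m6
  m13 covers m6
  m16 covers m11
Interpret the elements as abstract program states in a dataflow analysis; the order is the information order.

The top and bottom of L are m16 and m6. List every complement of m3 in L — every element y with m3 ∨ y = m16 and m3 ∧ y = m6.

Need y with m3 ∨ y = m16 and m3 ∧ y = m6.
Checking each element gives: m11, m17.

m11, m17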